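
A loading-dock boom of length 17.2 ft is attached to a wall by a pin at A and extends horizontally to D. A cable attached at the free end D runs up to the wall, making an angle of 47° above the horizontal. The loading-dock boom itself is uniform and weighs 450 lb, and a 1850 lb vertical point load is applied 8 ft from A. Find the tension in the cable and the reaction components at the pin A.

ΣM about A: T·sin47°·17.2 − 450·8.6 − 1850·8 = 0 → T = 18670/(17.2·0.731354) = 1484.19 ≈ 1484 lb.
ΣF_x = 0: A_x − T·cos47° = 0 → A_x = 1484.19 × 0.681998 = 1012 lb.
ΣF_y = 0: A_y + T·sin47° − 450 − 1850 = 0 → A_y = 2300 − 1484.19 × 0.731354 = 1215 lb.

T = 1484 lb, A_x = 1012 lb, A_y = 1215 lb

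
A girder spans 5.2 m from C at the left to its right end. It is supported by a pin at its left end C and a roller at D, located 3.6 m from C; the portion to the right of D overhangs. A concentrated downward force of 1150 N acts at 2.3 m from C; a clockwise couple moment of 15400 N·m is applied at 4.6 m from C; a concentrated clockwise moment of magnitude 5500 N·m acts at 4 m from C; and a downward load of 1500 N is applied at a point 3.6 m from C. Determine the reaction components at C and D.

C_x = 0, C_y = -5390 N, D_y = 8040 N

Taking moments about C: D_y·3.6 − 1150·2.3 − 15400 − 5500 − 1500·3.6 = 0 → D_y = 28945/3.6 = 8040.28 ≈ 8040 N.
ΣF_y = 0: C_y + 8040.28 − 1150 − 1500 = 0 → C_y = -5390 N.
ΣF_x = 0: no horizontal applied forces, so C_x = 0.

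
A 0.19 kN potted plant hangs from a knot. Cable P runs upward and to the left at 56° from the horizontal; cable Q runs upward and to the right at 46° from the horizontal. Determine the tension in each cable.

ΣF_x = 0: −T_P·cos56° + T_Q·cos46° = 0 → T_Q = 0.80499·T_P.
ΣF_y = 0: T_P·sin56° + T_Q·sin46° = 0.19.
Substitute: T_P·(0.829038 + 0.80499·0.71934) = 0.19 → T_P = 0.134934 ≈ 0.1349 kN.
Then T_Q = 0.80499 × 0.134934 = 0.1086 kN.

T_P = 0.1349 kN, T_Q = 0.1086 kN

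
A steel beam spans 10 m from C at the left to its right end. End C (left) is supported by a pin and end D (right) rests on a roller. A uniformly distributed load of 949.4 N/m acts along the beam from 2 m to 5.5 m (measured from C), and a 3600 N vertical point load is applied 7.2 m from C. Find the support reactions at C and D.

Resultant of the distributed load: 949.4 × 3.5 = 3322.9 N at 3.75 m from C.
Taking moments about C: D_y·10 − (949.4·3.5)·3.75 − 3600·7.2 = 0 → D_y = 38380.875/10 = 3838.09 ≈ 3838 N.
ΣF_y = 0: C_y + 3838.09 − 949.4·3.5 − 3600 = 0 → C_y = 3085 N.
ΣF_x = 0: no horizontal applied forces, so C_x = 0.

C_x = 0, C_y = 3085 N, D_y = 3838 N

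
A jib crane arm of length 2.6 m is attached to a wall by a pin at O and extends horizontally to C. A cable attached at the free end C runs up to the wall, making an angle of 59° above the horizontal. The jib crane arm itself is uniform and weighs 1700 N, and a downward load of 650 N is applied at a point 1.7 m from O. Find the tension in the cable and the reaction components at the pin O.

ΣM about O: T·sin59°·2.6 − 1700·1.3 − 650·1.7 = 0 → T = 3315/(2.6·0.857167) = 1487.46 ≈ 1487 N.
ΣF_x = 0: O_x − T·cos59° = 0 → O_x = 1487.46 × 0.515038 = 766.1 N.
ΣF_y = 0: O_y + T·sin59° − 1700 − 650 = 0 → O_y = 2350 − 1487.46 × 0.857167 = 1075 N.

T = 1487 N, O_x = 766.1 N, O_y = 1075 N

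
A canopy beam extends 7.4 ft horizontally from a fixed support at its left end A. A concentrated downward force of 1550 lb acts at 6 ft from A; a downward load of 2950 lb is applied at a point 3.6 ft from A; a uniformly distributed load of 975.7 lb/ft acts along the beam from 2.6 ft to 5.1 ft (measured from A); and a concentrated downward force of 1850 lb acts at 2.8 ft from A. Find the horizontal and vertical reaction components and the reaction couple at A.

Resultant of the distributed load: 975.7 × 2.5 = 2439.25 lb at 3.85 ft from A.
ΣF_x = 0: A_x = 0.
ΣF_y = 0: A_y − 1550 − 2950 − 975.7·2.5 − 1850 = 0 → A_y = 8789 lb.
ΣM about A: M_A − 1550·6 − 2950·3.6 − (975.7·2.5)·3.85 − 1850·2.8 = 0 → M_A = 34490 lb·ft.

A_x = 0, A_y = 8789 lb, M_A = 34490 lb·ft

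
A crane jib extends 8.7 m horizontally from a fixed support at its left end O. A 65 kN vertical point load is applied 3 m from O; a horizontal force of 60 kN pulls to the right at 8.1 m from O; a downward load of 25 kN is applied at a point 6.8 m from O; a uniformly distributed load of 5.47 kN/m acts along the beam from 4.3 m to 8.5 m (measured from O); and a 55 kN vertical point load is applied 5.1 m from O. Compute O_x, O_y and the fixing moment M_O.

O_x = -60.00 kN, O_y = 168.0 kN, M_O = 792.5 kN·m

Resultant of the distributed load: 5.47 × 4.2 = 22.974 kN at 6.4 m from O.
ΣF_x = 0: O_x + 60 = 0 → O_x = -60.00 kN.
ΣF_y = 0: O_y − 65 − 25 − 5.47·4.2 − 55 = 0 → O_y = 168.0 kN.
ΣM about O: M_O − 65·3 − 25·6.8 − (5.47·4.2)·6.4 − 55·5.1 = 0 → M_O = 792.5 kN·m.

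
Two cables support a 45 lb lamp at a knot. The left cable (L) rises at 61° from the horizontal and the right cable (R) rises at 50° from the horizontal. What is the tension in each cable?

ΣF_x = 0: −T_L·cos61° + T_R·cos50° = 0 → T_R = 0.75423·T_L.
ΣF_y = 0: T_L·sin61° + T_R·sin50° = 45.
Substitute: T_L·(0.87462 + 0.75423·0.766044) = 45 → T_L = 30.9833 ≈ 30.98 lb.
Then T_R = 0.75423 × 30.9833 = 23.37 lb.

T_L = 30.98 lb, T_R = 23.37 lb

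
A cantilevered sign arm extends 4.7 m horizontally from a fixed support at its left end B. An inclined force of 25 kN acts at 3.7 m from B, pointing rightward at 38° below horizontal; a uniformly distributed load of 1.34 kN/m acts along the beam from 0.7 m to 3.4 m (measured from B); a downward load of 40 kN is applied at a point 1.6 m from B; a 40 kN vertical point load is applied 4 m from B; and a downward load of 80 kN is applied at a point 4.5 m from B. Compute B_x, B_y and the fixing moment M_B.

B_x = -19.70 kN, B_y = 179.0 kN, M_B = 648.4 kN·m

Resultant of the distributed load: 1.34 × 2.7 = 3.618 kN at 2.05 m from B.
ΣF_x = 0: B_x + 25·cos38° = 0 → B_x = -19.70 kN.
ΣF_y = 0: B_y − 25·sin38° − 1.34·2.7 − 40 − 40 − 80 = 0 → B_y = 179.0 kN.
ΣM about B: M_B − 25·sin38°·3.7 − (1.34·2.7)·2.05 − 40·1.6 − 40·4 − 80·4.5 = 0 → M_B = 648.4 kN·m.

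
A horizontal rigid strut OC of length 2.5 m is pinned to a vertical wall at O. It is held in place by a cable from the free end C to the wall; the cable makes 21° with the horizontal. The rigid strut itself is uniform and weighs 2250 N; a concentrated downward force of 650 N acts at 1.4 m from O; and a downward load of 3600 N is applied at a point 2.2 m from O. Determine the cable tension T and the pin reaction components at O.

T = 13000 N, O_x = 12130 N, O_y = 1843 N

ΣM about O: T·sin21°·2.5 − 2250·1.25 − 650·1.4 − 3600·2.2 = 0 → T = 11642.5/(2.5·0.358368) = 12995 ≈ 13000 N.
ΣF_x = 0: O_x − T·cos21° = 0 → O_x = 12995 × 0.93358 = 12130 N.
ΣF_y = 0: O_y + T·sin21° − 2250 − 650 − 3600 = 0 → O_y = 6500 − 12995 × 0.358368 = 1843 N.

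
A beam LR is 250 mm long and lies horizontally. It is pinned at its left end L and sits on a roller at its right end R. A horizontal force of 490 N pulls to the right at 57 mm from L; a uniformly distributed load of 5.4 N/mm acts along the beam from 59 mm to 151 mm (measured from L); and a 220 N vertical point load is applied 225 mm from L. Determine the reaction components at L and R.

Resultant of the distributed load: 5.4 × 92 = 496.8 N at 105 mm from L.
Taking moments about L: R_y·250 − (5.4·92)·105 − 220·225 = 0 → R_y = 101664/250 = 406.656 ≈ 406.7 N.
ΣF_y = 0: L_y + 406.656 − 5.4·92 − 220 = 0 → L_y = 310.1 N.
ΣF_x = 0: L_x + 490 = 0 → L_x = -490.0 N.

L_x = -490.0 N, L_y = 310.1 N, R_y = 406.7 N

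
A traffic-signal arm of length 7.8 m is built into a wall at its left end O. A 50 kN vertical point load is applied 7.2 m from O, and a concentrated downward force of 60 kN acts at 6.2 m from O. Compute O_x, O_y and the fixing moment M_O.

O_x = 0, O_y = 110.0 kN, M_O = 732.0 kN·m

ΣF_x = 0: O_x = 0.
ΣF_y = 0: O_y − 50 − 60 = 0 → O_y = 110.0 kN.
ΣM about O: M_O − 50·7.2 − 60·6.2 = 0 → M_O = 732.0 kN·m.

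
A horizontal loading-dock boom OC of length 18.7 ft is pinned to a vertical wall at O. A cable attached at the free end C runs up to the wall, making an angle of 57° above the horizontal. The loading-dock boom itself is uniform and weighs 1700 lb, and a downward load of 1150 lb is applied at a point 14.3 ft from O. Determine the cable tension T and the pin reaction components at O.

T = 2062 lb, O_x = 1123 lb, O_y = 1121 lb

ΣM about O: T·sin57°·18.7 − 1700·9.35 − 1150·14.3 = 0 → T = 32340/(18.7·0.838671) = 2062.09 ≈ 2062 lb.
ΣF_x = 0: O_x − T·cos57° = 0 → O_x = 2062.09 × 0.544639 = 1123 lb.
ΣF_y = 0: O_y + T·sin57° − 1700 − 1150 = 0 → O_y = 2850 − 2062.09 × 0.838671 = 1121 lb.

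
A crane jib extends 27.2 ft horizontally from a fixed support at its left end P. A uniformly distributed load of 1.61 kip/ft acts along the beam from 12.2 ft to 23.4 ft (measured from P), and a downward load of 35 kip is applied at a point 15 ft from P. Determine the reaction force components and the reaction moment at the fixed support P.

P_x = 0, P_y = 53.03 kip, M_P = 846.0 kip·ft

Resultant of the distributed load: 1.61 × 11.2 = 18.032 kip at 17.8 ft from P.
ΣF_x = 0: P_x = 0.
ΣF_y = 0: P_y − 1.61·11.2 − 35 = 0 → P_y = 53.03 kip.
ΣM about P: M_P − (1.61·11.2)·17.8 − 35·15 = 0 → M_P = 846.0 kip·ft.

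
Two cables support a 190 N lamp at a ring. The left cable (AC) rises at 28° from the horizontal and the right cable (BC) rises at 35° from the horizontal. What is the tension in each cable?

T_AC = 174.7 N, T_BC = 188.3 N

ΣF_x = 0: −T_AC·cos28° + T_BC·cos35° = 0 → T_BC = 1.07788·T_AC.
ΣF_y = 0: T_AC·sin28° + T_BC·sin35° = 190.
Substitute: T_AC·(0.469472 + 1.07788·0.573576) = 190 → T_AC = 174.678 ≈ 174.7 N.
Then T_BC = 1.07788 × 174.678 = 188.3 N.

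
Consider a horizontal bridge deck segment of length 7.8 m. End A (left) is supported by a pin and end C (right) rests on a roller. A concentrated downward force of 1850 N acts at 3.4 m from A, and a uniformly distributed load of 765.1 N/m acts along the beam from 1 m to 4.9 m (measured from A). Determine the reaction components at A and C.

Resultant of the distributed load: 765.1 × 3.9 = 2983.89 N at 2.95 m from A.
Moments about A: C_y·7.8 − 1850·3.4 − (765.1·3.9)·2.95 = 0 → C_y = 15092.4755/7.8 = 1934.93 ≈ 1935 N.
ΣF_y = 0: A_y + 1934.93 − 1850 − 765.1·3.9 = 0 → A_y = 2899 N.
ΣF_x = 0: no horizontal applied forces, so A_x = 0.

A_x = 0, A_y = 2899 N, C_y = 1935 N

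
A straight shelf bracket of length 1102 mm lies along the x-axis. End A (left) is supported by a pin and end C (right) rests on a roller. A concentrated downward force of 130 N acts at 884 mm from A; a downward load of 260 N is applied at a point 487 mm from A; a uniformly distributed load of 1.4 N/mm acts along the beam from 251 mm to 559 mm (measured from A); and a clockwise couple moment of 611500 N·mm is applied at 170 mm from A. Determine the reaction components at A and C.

Resultant of the distributed load: 1.4 × 308 = 431.2 N at 405 mm from A.
Moments about A: C_y·1102 − 130·884 − 260·487 − (1.4·308)·405 − 611500 = 0 → C_y = 1027676/1102 = 932.555 ≈ 932.6 N.
ΣF_y = 0: A_y + 932.555 − 130 − 260 − 1.4·308 = 0 → A_y = -111.4 N.
ΣF_x = 0: no horizontal applied forces, so A_x = 0.

A_x = 0, A_y = -111.4 N, C_y = 932.6 N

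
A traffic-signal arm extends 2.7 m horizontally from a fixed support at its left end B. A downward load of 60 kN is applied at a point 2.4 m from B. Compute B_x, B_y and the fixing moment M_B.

B_x = 0, B_y = 60.00 kN, M_B = 144.0 kN·m

ΣF_x = 0: B_x = 0.
ΣF_y = 0: B_y − 60 = 0 → B_y = 60.00 kN.
ΣM about B: M_B − 60·2.4 = 0 → M_B = 144.0 kN·m.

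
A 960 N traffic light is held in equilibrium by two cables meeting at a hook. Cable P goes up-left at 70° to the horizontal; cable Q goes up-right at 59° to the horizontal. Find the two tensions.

T_P = 636.2 N, T_Q = 422.5 N

ΣF_x = 0: −T_P·cos70° + T_Q·cos59° = 0 → T_Q = 0.664068·T_P.
ΣF_y = 0: T_P·sin70° + T_Q·sin59° = 960.
Substitute: T_P·(0.939693 + 0.664068·0.857167) = 960 → T_P = 636.221 ≈ 636.2 N.
Then T_Q = 0.664068 × 636.221 = 422.5 N.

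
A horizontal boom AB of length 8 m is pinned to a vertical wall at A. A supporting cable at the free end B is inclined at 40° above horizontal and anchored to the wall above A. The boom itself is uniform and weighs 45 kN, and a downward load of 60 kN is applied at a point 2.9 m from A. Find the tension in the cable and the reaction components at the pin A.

T = 68.84 kN, A_x = 52.74 kN, A_y = 60.75 kN

ΣM about A: T·sin40°·8 − 45·4 − 60·2.9 = 0 → T = 354/(8·0.642788) = 68.8407 ≈ 68.84 kN.
ΣF_x = 0: A_x − T·cos40° = 0 → A_x = 68.8407 × 0.766044 = 52.74 kN.
ΣF_y = 0: A_y + T·sin40° − 45 − 60 = 0 → A_y = 105 − 68.8407 × 0.642788 = 60.75 kN.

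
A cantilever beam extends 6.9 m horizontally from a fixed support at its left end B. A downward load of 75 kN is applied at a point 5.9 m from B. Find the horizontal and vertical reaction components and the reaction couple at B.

B_x = 0, B_y = 75.00 kN, M_B = 442.5 kN·m

ΣF_x = 0: B_x = 0.
ΣF_y = 0: B_y − 75 = 0 → B_y = 75.00 kN.
ΣM about B: M_B − 75·5.9 = 0 → M_B = 442.5 kN·m.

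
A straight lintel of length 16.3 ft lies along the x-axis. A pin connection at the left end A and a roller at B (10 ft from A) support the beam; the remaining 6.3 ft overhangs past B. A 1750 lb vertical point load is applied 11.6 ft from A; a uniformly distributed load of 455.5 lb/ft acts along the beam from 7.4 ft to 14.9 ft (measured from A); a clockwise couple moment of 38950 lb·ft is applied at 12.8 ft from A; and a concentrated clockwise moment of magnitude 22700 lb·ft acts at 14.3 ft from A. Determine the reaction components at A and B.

Resultant of the distributed load: 455.5 × 7.5 = 3416.25 lb at 11.15 ft from A.
ΣM about A: B_y·10 − 1750·11.6 − (455.5·7.5)·11.15 − 38950 − 22700 = 0 → B_y = 120041/10 = 12004.1 ≈ 12000 lb.
ΣF_y = 0: A_y + 12004.1 − 1750 − 455.5·7.5 = 0 → A_y = -6838 lb.
ΣF_x = 0: no horizontal applied forces, so A_x = 0.

A_x = 0, A_y = -6838 lb, B_y = 12000 lb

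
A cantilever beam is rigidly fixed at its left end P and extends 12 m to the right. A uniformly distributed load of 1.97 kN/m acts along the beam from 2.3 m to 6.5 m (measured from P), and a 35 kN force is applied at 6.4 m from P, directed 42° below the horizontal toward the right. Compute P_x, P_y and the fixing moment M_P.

Resultant of the distributed load: 1.97 × 4.2 = 8.274 kN at 4.4 m from P.
ΣF_x = 0: P_x + 35·cos42° = 0 → P_x = -26.01 kN.
ΣF_y = 0: P_y − 1.97·4.2 − 35·sin42° = 0 → P_y = 31.69 kN.
ΣM about P: M_P − (1.97·4.2)·4.4 − 35·sin42°·6.4 = 0 → M_P = 186.3 kN·m.

P_x = -26.01 kN, P_y = 31.69 kN, M_P = 186.3 kN·m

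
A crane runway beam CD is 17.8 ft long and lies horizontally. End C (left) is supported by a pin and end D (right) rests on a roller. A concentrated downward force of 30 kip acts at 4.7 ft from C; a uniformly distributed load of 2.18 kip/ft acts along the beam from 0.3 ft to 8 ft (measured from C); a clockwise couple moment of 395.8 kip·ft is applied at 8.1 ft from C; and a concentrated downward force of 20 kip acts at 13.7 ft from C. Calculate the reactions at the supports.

Resultant of the distributed load: 2.18 × 7.7 = 16.786 kip at 4.15 ft from C.
Moments about C: D_y·17.8 − 30·4.7 − (2.18·7.7)·4.15 − 395.8 − 20·13.7 = 0 → D_y = 880.4619/17.8 = 49.4642 ≈ 49.46 kip.
ΣF_y = 0: C_y + 49.4642 − 30 − 2.18·7.7 − 20 = 0 → C_y = 17.32 kip.
ΣF_x = 0: no horizontal applied forces, so C_x = 0.

C_x = 0, C_y = 17.32 kip, D_y = 49.46 kip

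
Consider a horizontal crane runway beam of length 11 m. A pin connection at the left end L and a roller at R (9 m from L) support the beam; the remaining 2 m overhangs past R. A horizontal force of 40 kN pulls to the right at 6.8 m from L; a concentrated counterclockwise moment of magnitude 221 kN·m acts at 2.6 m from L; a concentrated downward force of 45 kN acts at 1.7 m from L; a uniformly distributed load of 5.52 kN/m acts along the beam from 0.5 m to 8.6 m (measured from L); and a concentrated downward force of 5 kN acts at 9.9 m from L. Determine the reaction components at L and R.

L_x = -40.00 kN, L_y = 82.66 kN, R_y = 12.05 kN

Resultant of the distributed load: 5.52 × 8.1 = 44.712 kN at 4.55 m from L.
ΣM about L: R_y·9 + 221 − 45·1.7 − (5.52·8.1)·4.55 − 5·9.9 = 0 → R_y = 108.4396/9 = 12.0488 ≈ 12.05 kN.
ΣF_y = 0: L_y + 12.0488 − 45 − 5.52·8.1 − 5 = 0 → L_y = 82.66 kN.
ΣF_x = 0: L_x + 40 = 0 → L_x = -40.00 kN.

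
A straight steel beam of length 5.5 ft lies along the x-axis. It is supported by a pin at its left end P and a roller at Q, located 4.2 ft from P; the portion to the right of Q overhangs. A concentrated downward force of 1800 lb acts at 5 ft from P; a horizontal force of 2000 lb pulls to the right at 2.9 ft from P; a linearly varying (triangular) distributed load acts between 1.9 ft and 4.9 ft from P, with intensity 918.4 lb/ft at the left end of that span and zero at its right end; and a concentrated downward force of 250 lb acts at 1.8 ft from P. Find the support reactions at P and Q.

Resultant of the triangular load: ½ × 918.4 × 3 = 1377.6 lb, acting at 2.9 ft from P (one-third of the span from the peak).
ΣM about P: Q_y·4.2 − 1800·5 − (½·918.4·3)·2.9 − 250·1.8 = 0 → Q_y = 13445.04/4.2 = 3201.2 ≈ 3201 lb.
ΣF_y = 0: P_y + 3201.2 − 1800 − ½·918.4·3 − 250 = 0 → P_y = 226.4 lb.
ΣF_x = 0: P_x + 2000 = 0 → P_x = -2000 lb.

P_x = -2000 lb, P_y = 226.4 lb, Q_y = 3201 lb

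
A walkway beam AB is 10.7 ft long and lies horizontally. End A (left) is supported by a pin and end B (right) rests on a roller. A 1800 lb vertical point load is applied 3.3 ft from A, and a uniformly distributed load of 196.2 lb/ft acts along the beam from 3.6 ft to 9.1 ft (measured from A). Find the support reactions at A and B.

A_x = 0, A_y = 1684 lb, B_y = 1196 lb

Resultant of the distributed load: 196.2 × 5.5 = 1079.1 lb at 6.35 ft from A.
Taking moments about A: B_y·10.7 − 1800·3.3 − (196.2·5.5)·6.35 = 0 → B_y = 12792.285/10.7 = 1195.54 ≈ 1196 lb.
ΣF_y = 0: A_y + 1195.54 − 1800 − 196.2·5.5 = 0 → A_y = 1684 lb.
ΣF_x = 0: no horizontal applied forces, so A_x = 0.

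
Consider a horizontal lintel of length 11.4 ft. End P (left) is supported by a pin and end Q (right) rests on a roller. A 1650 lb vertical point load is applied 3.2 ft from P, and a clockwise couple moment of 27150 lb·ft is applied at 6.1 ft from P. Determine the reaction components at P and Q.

P_x = 0, P_y = -1195 lb, Q_y = 2845 lb

Taking moments about P: Q_y·11.4 − 1650·3.2 − 27150 = 0 → Q_y = 32430/11.4 = 2844.74 ≈ 2845 lb.
ΣF_y = 0: P_y + 2844.74 − 1650 = 0 → P_y = -1195 lb.
ΣF_x = 0: no horizontal applied forces, so P_x = 0.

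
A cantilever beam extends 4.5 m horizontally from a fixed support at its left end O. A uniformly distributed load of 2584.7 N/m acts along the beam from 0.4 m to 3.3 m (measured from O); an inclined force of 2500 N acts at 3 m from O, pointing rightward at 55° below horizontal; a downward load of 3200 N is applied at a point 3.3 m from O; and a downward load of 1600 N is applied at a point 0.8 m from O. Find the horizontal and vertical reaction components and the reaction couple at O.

O_x = -1434 N, O_y = 14340 N, M_O = 31850 N·m

Resultant of the distributed load: 2584.7 × 2.9 = 7495.63 N at 1.85 m from O.
ΣF_x = 0: O_x + 2500·cos55° = 0 → O_x = -1434 N.
ΣF_y = 0: O_y − 2584.7·2.9 − 2500·sin55° − 3200 − 1600 = 0 → O_y = 14340 N.
ΣM about O: M_O − (2584.7·2.9)·1.85 − 2500·sin55°·3 − 3200·3.3 − 1600·0.8 = 0 → M_O = 31850 N·m.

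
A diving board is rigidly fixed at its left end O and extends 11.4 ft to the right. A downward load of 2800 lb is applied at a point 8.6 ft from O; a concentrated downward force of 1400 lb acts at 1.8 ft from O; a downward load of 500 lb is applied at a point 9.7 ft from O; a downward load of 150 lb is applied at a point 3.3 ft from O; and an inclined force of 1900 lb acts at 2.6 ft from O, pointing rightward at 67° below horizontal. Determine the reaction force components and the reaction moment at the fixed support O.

ΣF_x = 0: O_x + 1900·cos67° = 0 → O_x = -742.4 lb.
ΣF_y = 0: O_y − 2800 − 1400 − 500 − 150 − 1900·sin67° = 0 → O_y = 6599 lb.
ΣM about O: M_O − 2800·8.6 − 1400·1.8 − 500·9.7 − 150·3.3 − 1900·sin67°·2.6 = 0 → M_O = 36490 lb·ft.

O_x = -742.4 lb, O_y = 6599 lb, M_O = 36490 lb·ft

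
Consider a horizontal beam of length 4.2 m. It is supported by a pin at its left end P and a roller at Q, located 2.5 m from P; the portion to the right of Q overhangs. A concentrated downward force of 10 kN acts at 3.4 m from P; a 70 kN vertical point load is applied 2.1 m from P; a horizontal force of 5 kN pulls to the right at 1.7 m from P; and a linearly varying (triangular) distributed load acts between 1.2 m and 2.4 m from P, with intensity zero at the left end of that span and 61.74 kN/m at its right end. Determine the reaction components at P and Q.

P_x = -5.000 kN, P_y = 15.01 kN, Q_y = 102.0 kN

Resultant of the triangular load: ½ × 61.74 × 1.2 = 37.044 kN, acting at 2 m from P (one-third of the span from the peak).
Taking moments about P: Q_y·2.5 − 10·3.4 − 70·2.1 − (½·61.74·1.2)·2 = 0 → Q_y = 255.088/2.5 = 102.035 ≈ 102.0 kN.
ΣF_y = 0: P_y + 102.035 − 10 − 70 − ½·61.74·1.2 = 0 → P_y = 15.01 kN.
ΣF_x = 0: P_x + 5 = 0 → P_x = -5.000 kN.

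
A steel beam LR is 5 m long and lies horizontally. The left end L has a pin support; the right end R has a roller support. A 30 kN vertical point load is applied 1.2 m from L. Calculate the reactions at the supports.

L_x = 0, L_y = 22.80 kN, R_y = 7.200 kN

Moments about L: R_y·5 − 30·1.2 = 0 → R_y = 36/5 = 7.200 kN.
ΣF_y = 0: L_y + 7.2 − 30 = 0 → L_y = 22.80 kN.
ΣF_x = 0: no horizontal applied forces, so L_x = 0.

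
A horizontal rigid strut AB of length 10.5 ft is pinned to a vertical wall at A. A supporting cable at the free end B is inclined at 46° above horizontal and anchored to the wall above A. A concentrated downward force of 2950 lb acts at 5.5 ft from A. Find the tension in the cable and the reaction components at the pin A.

T = 2148 lb, A_x = 1492 lb, A_y = 1405 lb

ΣM about A: T·sin46°·10.5 − 2950·5.5 = 0 → T = 16225/(10.5·0.71934) = 2148.13 ≈ 2148 lb.
ΣF_x = 0: A_x − T·cos46° = 0 → A_x = 2148.13 × 0.694658 = 1492 lb.
ΣF_y = 0: A_y + T·sin46° − 2950 = 0 → A_y = 2950 − 2148.13 × 0.71934 = 1405 lb.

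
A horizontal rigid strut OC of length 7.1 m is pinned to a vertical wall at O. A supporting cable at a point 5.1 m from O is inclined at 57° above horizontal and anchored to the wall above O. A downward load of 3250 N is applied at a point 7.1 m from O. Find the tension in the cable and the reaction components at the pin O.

ΣM about O: T·sin57°·5.1 − 3250·7.1 = 0 → T = 23075/(5.1·0.838671) = 5394.86 ≈ 5395 N.
ΣF_x = 0: O_x − T·cos57° = 0 → O_x = 5394.86 × 0.544639 = 2938 N.
ΣF_y = 0: O_y + T·sin57° − 3250 = 0 → O_y = 3250 − 5394.86 × 0.838671 = -1275 N.

T = 5395 N, O_x = 2938 N, O_y = -1275 N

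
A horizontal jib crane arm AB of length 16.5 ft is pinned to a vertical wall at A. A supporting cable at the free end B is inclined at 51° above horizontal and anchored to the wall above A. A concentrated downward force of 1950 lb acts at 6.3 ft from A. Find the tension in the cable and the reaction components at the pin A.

T = 958.1 lb, A_x = 602.9 lb, A_y = 1205 lb

ΣM about A: T·sin51°·16.5 − 1950·6.3 = 0 → T = 12285/(16.5·0.777146) = 958.051 ≈ 958.1 lb.
ΣF_x = 0: A_x − T·cos51° = 0 → A_x = 958.051 × 0.62932 = 602.9 lb.
ΣF_y = 0: A_y + T·sin51° − 1950 = 0 → A_y = 1950 − 958.051 × 0.777146 = 1205 lb.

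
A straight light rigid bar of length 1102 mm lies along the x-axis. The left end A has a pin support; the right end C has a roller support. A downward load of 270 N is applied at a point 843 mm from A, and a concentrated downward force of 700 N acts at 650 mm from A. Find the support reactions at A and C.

A_x = 0, A_y = 350.6 N, C_y = 619.4 N

Taking moments about A: C_y·1102 − 270·843 − 700·650 = 0 → C_y = 682610/1102 = 619.428 ≈ 619.4 N.
ΣF_y = 0: A_y + 619.428 − 270 − 700 = 0 → A_y = 350.6 N.
ΣF_x = 0: no horizontal applied forces, so A_x = 0.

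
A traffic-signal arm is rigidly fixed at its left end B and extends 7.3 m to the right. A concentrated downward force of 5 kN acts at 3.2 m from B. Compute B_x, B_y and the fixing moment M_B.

ΣF_x = 0: B_x = 0.
ΣF_y = 0: B_y − 5 = 0 → B_y = 5.000 kN.
ΣM about B: M_B − 5·3.2 = 0 → M_B = 16.00 kN·m.

B_x = 0, B_y = 5.000 kN, M_B = 16.00 kN·m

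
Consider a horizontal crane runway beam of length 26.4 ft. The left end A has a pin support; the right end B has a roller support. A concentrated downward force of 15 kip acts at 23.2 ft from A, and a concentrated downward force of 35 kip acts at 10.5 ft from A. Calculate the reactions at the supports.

A_x = 0, A_y = 22.90 kip, B_y = 27.10 kip

ΣM about A: B_y·26.4 − 15·23.2 − 35·10.5 = 0 → B_y = 715.5/26.4 = 27.1023 ≈ 27.10 kip.
ΣF_y = 0: A_y + 27.1023 − 15 − 35 = 0 → A_y = 22.90 kip.
ΣF_x = 0: no horizontal applied forces, so A_x = 0.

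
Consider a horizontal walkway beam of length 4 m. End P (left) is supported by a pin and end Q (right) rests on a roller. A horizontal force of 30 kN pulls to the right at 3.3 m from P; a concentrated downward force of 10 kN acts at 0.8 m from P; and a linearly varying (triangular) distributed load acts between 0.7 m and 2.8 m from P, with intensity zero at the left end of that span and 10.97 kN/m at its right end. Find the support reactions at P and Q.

P_x = -30.00 kN, P_y = 13.47 kN, Q_y = 8.047 kN

Resultant of the triangular load: ½ × 10.97 × 2.1 = 11.5185 kN, acting at 2.1 m from P (one-third of the span from the peak).
Moments about P: Q_y·4 − 10·0.8 − (½·10.97·2.1)·2.1 = 0 → Q_y = 32.18885/4 = 8.04721 ≈ 8.047 kN.
ΣF_y = 0: P_y + 8.04721 − 10 − ½·10.97·2.1 = 0 → P_y = 13.47 kN.
ΣF_x = 0: P_x + 30 = 0 → P_x = -30.00 kN.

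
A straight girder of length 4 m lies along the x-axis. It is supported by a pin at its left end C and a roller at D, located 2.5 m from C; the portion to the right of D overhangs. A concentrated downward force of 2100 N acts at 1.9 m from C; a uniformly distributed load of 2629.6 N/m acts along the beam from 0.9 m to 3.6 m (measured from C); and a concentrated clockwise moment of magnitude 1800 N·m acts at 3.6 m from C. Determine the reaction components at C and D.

C_x = 0, C_y = 494.0 N, D_y = 8706 N

Resultant of the distributed load: 2629.6 × 2.7 = 7099.92 N at 2.25 m from C.
ΣM about C: D_y·2.5 − 2100·1.9 − (2629.6·2.7)·2.25 − 1800 = 0 → D_y = 21764.82/2.5 = 8705.93 ≈ 8706 N.
ΣF_y = 0: C_y + 8705.93 − 2100 − 2629.6·2.7 = 0 → C_y = 494.0 N.
ΣF_x = 0: no horizontal applied forces, so C_x = 0.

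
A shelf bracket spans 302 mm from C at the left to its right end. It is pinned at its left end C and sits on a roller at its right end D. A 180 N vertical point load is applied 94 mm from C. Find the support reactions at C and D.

C_x = 0, C_y = 124.0 N, D_y = 56.03 N

ΣM about C: D_y·302 − 180·94 = 0 → D_y = 16920/302 = 56.0265 ≈ 56.03 N.
ΣF_y = 0: C_y + 56.0265 − 180 = 0 → C_y = 124.0 N.
ΣF_x = 0: no horizontal applied forces, so C_x = 0.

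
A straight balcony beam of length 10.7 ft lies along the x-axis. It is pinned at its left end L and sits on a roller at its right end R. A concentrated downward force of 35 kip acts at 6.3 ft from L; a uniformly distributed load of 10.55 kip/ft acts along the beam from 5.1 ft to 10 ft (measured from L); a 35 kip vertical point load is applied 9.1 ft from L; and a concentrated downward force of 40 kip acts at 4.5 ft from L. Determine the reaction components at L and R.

Resultant of the distributed load: 10.55 × 4.9 = 51.695 kip at 7.55 ft from L.
Moments about L: R_y·10.7 − 35·6.3 − (10.55·4.9)·7.55 − 35·9.1 − 40·4.5 = 0 → R_y = 1109.29725/10.7 = 103.673 ≈ 103.7 kip.
ΣF_y = 0: L_y + 103.673 − 35 − 10.55·4.9 − 35 − 40 = 0 → L_y = 58.02 kip.
ΣF_x = 0: no horizontal applied forces, so L_x = 0.

L_x = 0, L_y = 58.02 kip, R_y = 103.7 kip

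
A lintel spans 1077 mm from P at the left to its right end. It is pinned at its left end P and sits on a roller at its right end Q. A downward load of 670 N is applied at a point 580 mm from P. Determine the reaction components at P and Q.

P_x = 0, P_y = 309.2 N, Q_y = 360.8 N

ΣM about P: Q_y·1077 − 670·580 = 0 → Q_y = 388600/1077 = 360.817 ≈ 360.8 N.
ΣF_y = 0: P_y + 360.817 − 670 = 0 → P_y = 309.2 N.
ΣF_x = 0: no horizontal applied forces, so P_x = 0.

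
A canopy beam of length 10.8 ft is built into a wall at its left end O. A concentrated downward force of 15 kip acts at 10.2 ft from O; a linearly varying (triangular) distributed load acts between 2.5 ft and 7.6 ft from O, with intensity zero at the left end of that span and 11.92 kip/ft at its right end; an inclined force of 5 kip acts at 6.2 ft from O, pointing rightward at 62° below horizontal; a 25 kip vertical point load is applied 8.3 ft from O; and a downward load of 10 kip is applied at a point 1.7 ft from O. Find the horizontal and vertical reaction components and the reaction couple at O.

Resultant of the triangular load: ½ × 11.92 × 5.1 = 30.396 kip, acting at 5.9 ft from O (one-third of the span from the peak).
ΣF_x = 0: O_x + 5·cos62° = 0 → O_x = -2.347 kip.
ΣF_y = 0: O_y − 15 − ½·11.92·5.1 − 5·sin62° − 25 − 10 = 0 → O_y = 84.81 kip.
ΣM about O: M_O − 15·10.2 − (½·11.92·5.1)·5.9 − 5·sin62°·6.2 − 25·8.3 − 10·1.7 = 0 → M_O = 584.2 kip·ft.

O_x = -2.347 kip, O_y = 84.81 kip, M_O = 584.2 kip·ft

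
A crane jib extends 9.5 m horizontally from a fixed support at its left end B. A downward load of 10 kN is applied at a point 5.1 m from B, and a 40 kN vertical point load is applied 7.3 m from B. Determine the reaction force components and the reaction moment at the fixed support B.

B_x = 0, B_y = 50.00 kN, M_B = 343.0 kN·m

ΣF_x = 0: B_x = 0.
ΣF_y = 0: B_y − 10 − 40 = 0 → B_y = 50.00 kN.
ΣM about B: M_B − 10·5.1 − 40·7.3 = 0 → M_B = 343.0 kN·m.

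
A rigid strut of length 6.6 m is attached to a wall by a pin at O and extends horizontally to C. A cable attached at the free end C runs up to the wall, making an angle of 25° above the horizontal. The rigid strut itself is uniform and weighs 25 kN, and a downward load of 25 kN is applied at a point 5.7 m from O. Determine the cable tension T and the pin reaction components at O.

ΣM about O: T·sin25°·6.6 − 25·3.3 − 25·5.7 = 0 → T = 225/(6.6·0.422618) = 80.666 ≈ 80.67 kN.
ΣF_x = 0: O_x − T·cos25° = 0 → O_x = 80.666 × 0.906308 = 73.11 kN.
ΣF_y = 0: O_y + T·sin25° − 25 − 25 = 0 → O_y = 50 − 80.666 × 0.422618 = 15.91 kN.

T = 80.67 kN, O_x = 73.11 kN, O_y = 15.91 kN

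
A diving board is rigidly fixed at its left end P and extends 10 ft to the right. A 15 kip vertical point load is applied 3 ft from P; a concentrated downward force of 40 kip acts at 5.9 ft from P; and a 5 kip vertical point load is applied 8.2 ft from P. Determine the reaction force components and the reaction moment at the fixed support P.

P_x = 0, P_y = 60.00 kip, M_P = 322.0 kip·ft

ΣF_x = 0: P_x = 0.
ΣF_y = 0: P_y − 15 − 40 − 5 = 0 → P_y = 60.00 kip.
ΣM about P: M_P − 15·3 − 40·5.9 − 5·8.2 = 0 → M_P = 322.0 kip·ft.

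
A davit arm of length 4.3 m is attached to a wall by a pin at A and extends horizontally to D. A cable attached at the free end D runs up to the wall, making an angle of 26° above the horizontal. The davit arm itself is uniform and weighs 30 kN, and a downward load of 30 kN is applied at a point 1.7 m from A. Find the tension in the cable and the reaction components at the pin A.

T = 61.27 kN, A_x = 55.07 kN, A_y = 33.14 kN

ΣM about A: T·sin26°·4.3 − 30·2.15 − 30·1.7 = 0 → T = 115.5/(4.3·0.438371) = 61.2734 ≈ 61.27 kN.
ΣF_x = 0: A_x − T·cos26° = 0 → A_x = 61.2734 × 0.898794 = 55.07 kN.
ΣF_y = 0: A_y + T·sin26° − 30 − 30 = 0 → A_y = 60 − 61.2734 × 0.438371 = 33.14 kN.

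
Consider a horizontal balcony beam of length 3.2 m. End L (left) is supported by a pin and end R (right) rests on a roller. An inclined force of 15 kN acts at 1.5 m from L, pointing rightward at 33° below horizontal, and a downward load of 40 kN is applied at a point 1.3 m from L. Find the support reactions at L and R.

Moments about L: R_y·3.2 − 15·sin33°·1.5 − 40·1.3 = 0 → R_y = 64.2544/3.2 = 20.0795 ≈ 20.08 kN.
ΣF_y = 0: L_y + 20.0795 − 15·sin33° − 40 = 0 → L_y = 28.09 kN.
ΣF_x = 0: L_x + 15·cos33° = 0 → L_x = -12.58 kN.

L_x = -12.58 kN, L_y = 28.09 kN, R_y = 20.08 kN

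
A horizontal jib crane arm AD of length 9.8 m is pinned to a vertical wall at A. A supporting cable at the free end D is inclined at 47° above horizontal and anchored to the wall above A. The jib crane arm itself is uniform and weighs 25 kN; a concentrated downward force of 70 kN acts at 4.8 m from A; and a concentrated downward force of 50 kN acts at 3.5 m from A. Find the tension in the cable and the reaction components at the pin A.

T = 88.39 kN, A_x = 60.28 kN, A_y = 80.36 kN

ΣM about A: T·sin47°·9.8 − 25·4.9 − 70·4.8 − 50·3.5 = 0 → T = 633.5/(9.8·0.731354) = 88.3879 ≈ 88.39 kN.
ΣF_x = 0: A_x − T·cos47° = 0 → A_x = 88.3879 × 0.681998 = 60.28 kN.
ΣF_y = 0: A_y + T·sin47° − 25 − 70 − 50 = 0 → A_y = 145 − 88.3879 × 0.731354 = 80.36 kN.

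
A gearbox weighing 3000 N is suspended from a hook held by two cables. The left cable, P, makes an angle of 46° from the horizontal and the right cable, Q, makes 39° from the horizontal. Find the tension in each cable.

ΣF_x = 0: −T_P·cos46° + T_Q·cos39° = 0 → T_Q = 0.893858·T_P.
ΣF_y = 0: T_P·sin46° + T_Q·sin39° = 3000.
Substitute: T_P·(0.71934 + 0.893858·0.62932) = 3000 → T_P = 2340.34 ≈ 2340 N.
Then T_Q = 0.893858 × 2340.34 = 2092 N.

T_P = 2340 N, T_Q = 2092 N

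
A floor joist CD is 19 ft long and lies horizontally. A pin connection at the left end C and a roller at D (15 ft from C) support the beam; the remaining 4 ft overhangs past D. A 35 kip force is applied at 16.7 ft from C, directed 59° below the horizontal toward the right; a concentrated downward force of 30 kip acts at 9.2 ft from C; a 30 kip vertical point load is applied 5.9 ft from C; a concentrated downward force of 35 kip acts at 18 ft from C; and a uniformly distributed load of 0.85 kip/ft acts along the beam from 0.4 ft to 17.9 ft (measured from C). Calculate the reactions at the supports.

C_x = -18.03 kip, C_y = 25.20 kip, D_y = 114.7 kip

Resultant of the distributed load: 0.85 × 17.5 = 14.875 kip at 9.15 ft from C.
Taking moments about C: D_y·15 − 35·sin59°·16.7 − 30·9.2 − 30·5.9 − 35·18 − (0.85·17.5)·9.15 = 0 → D_y = 1720.12/15 = 114.675 ≈ 114.7 kip.
ΣF_y = 0: C_y + 114.675 − 35·sin59° − 30 − 30 − 35 − 0.85·17.5 = 0 → C_y = 25.20 kip.
ΣF_x = 0: C_x + 35·cos59° = 0 → C_x = -18.03 kip.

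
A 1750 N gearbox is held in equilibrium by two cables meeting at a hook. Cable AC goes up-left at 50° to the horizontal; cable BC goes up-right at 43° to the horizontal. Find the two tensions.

ΣF_x = 0: −T_AC·cos50° + T_BC·cos43° = 0 → T_BC = 0.878901·T_AC.
ΣF_y = 0: T_AC·sin50° + T_BC·sin43° = 1750.
Substitute: T_AC·(0.766044 + 0.878901·0.681998) = 1750 → T_AC = 1281.63 ≈ 1282 N.
Then T_BC = 0.878901 × 1281.63 = 1126 N.

T_AC = 1282 N, T_BC = 1126 N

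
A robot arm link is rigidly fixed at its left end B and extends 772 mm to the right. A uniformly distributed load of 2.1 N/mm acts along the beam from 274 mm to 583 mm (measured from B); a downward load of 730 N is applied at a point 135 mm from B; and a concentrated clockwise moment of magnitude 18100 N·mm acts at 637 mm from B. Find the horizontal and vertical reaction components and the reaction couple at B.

B_x = 0, B_y = 1379 N, M_B = 394700 N·mm

Resultant of the distributed load: 2.1 × 309 = 648.9 N at 428.5 mm from B.
ΣF_x = 0: B_x = 0.
ΣF_y = 0: B_y − 2.1·309 − 730 = 0 → B_y = 1379 N.
ΣM about B: M_B − (2.1·309)·428.5 − 730·135 − 18100 = 0 → M_B = 394700 N·mm.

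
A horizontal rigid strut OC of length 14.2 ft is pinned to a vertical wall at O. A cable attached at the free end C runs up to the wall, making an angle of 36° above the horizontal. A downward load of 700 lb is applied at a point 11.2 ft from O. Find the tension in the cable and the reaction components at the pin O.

ΣM about O: T·sin36°·14.2 − 700·11.2 = 0 → T = 7840/(14.2·0.587785) = 939.311 ≈ 939.3 lb.
ΣF_x = 0: O_x − T·cos36° = 0 → O_x = 939.311 × 0.809017 = 759.9 lb.
ΣF_y = 0: O_y + T·sin36° − 700 = 0 → O_y = 700 − 939.311 × 0.587785 = 147.9 lb.

T = 939.3 lb, O_x = 759.9 lb, O_y = 147.9 lb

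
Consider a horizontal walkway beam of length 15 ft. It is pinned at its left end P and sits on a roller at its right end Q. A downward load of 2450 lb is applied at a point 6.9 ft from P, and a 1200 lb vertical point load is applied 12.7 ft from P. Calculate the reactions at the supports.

P_x = 0, P_y = 1507 lb, Q_y = 2143 lb

Taking moments about P: Q_y·15 − 2450·6.9 − 1200·12.7 = 0 → Q_y = 32145/15 = 2143 lb.
ΣF_y = 0: P_y + 2143 − 2450 − 1200 = 0 → P_y = 1507 lb.
ΣF_x = 0: no horizontal applied forces, so P_x = 0.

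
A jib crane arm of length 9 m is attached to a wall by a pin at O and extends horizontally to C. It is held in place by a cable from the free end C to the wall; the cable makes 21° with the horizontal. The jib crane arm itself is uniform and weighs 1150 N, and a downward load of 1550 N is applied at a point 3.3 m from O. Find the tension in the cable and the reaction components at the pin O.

ΣM about O: T·sin21°·9 − 1150·4.5 − 1550·3.3 = 0 → T = 10290/(9·0.358368) = 3190.39 ≈ 3190 N.
ΣF_x = 0: O_x − T·cos21° = 0 → O_x = 3190.39 × 0.93358 = 2978 N.
ΣF_y = 0: O_y + T·sin21° − 1150 − 1550 = 0 → O_y = 2700 − 3190.39 × 0.358368 = 1557 N.

T = 3190 N, O_x = 2978 N, O_y = 1557 N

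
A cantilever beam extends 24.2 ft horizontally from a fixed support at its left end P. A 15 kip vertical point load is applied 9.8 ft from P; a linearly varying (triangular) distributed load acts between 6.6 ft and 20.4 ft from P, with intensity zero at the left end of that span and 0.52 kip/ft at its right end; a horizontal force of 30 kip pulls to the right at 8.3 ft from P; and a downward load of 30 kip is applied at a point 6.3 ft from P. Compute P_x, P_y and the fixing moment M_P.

P_x = -30.00 kip, P_y = 48.59 kip, M_P = 392.7 kip·ft

Resultant of the triangular load: ½ × 0.52 × 13.8 = 3.588 kip, acting at 15.8 ft from P (one-third of the span from the peak).
ΣF_x = 0: P_x + 30 = 0 → P_x = -30.00 kip.
ΣF_y = 0: P_y − 15 − ½·0.52·13.8 − 30 = 0 → P_y = 48.59 kip.
ΣM about P: M_P − 15·9.8 − (½·0.52·13.8)·15.8 − 30·6.3 = 0 → M_P = 392.7 kip·ft.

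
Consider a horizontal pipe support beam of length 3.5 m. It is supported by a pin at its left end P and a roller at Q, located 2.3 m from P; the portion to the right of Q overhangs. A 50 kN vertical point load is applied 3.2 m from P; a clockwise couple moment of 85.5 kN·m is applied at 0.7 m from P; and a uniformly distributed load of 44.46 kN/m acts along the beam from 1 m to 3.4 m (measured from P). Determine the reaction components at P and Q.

Resultant of the distributed load: 44.46 × 2.4 = 106.704 kN at 2.2 m from P.
ΣM about P: Q_y·2.3 − 50·3.2 − 85.5 − (44.46·2.4)·2.2 = 0 → Q_y = 480.2488/2.3 = 208.804 ≈ 208.8 kN.
ΣF_y = 0: P_y + 208.804 − 50 − 44.46·2.4 = 0 → P_y = -52.10 kN.
ΣF_x = 0: no horizontal applied forces, so P_x = 0.

P_x = 0, P_y = -52.10 kN, Q_y = 208.8 kN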